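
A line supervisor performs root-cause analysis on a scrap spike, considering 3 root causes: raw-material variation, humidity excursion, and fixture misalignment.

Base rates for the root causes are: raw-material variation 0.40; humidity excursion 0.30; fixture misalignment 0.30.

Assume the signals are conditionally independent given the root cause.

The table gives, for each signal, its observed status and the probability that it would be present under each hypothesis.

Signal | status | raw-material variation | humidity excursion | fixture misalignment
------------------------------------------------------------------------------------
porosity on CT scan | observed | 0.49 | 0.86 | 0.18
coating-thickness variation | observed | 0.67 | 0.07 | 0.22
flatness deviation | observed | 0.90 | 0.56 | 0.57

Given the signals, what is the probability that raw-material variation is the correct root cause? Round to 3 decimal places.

By Bayes' rule with conditional independence, the unnormalized weight for each hypothesis is prior × ∏ likelihoods:
  raw-material variation: 0.40 × 0.49 × 0.67 × 0.90 = 0.11819
  humidity excursion: 0.30 × 0.86 × 0.07 × 0.56 = 0.010114
  fixture misalignment: 0.30 × 0.18 × 0.22 × 0.57 = 0.0067716
The unnormalized weights sum to 0.13507.
P(raw-material variation | evidence) = 0.11819 / 0.13507 ≈ 0.875.

0.875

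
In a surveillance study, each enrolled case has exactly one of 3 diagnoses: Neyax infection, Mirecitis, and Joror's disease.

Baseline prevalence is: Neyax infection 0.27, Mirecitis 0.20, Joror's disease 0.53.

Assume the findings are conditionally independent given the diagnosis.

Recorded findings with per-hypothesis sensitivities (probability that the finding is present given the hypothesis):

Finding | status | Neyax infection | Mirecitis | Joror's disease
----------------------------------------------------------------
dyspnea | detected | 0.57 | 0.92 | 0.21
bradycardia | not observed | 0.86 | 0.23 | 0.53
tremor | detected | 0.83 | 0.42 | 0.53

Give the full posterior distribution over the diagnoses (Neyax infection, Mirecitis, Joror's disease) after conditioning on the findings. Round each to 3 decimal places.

Multiply each prior by the joint likelihood of the evidence pattern (using 1 − P(present | H) for each absent finding):
  Neyax infection: 0.27 × 0.57 × (1 − 0.86) × 0.83 = 0.017883
  Mirecitis: 0.20 × 0.92 × (1 − 0.23) × 0.42 = 0.059506
  Joror's disease: 0.53 × 0.21 × (1 − 0.53) × 0.53 = 0.027725
The unnormalized weights sum to 0.10511.
P(Neyax infection | evidence) = 0.017883 / 0.10511 ≈ 0.170
P(Mirecitis | evidence) = 0.059506 / 0.10511 ≈ 0.566
P(Joror's disease | evidence) = 0.027725 / 0.10511 ≈ 0.264

0.170, 0.566, 0.264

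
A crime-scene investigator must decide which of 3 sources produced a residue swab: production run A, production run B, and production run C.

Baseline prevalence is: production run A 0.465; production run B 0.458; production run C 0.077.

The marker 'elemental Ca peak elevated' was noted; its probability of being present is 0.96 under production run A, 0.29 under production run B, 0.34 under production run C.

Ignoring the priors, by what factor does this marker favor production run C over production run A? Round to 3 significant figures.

0.354

The Bayes factor is the ratio of the two likelihoods.
  production run C: 0.34
  production run A: 0.96
Bayes factor = 0.34 / 0.96 ≈ 0.354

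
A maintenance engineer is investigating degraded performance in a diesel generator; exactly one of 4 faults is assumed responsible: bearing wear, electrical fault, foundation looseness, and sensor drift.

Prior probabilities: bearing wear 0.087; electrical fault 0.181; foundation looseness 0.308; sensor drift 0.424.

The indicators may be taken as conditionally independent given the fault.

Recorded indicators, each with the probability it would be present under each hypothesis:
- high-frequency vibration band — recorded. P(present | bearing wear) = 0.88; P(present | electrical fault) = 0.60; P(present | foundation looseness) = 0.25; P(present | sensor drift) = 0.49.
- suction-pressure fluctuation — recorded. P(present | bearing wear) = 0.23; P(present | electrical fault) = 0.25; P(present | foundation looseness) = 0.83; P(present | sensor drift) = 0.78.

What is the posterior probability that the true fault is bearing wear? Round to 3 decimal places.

For each hypothesis, the unnormalized posterior weight is prior × product of the indicator likelihoods:
  bearing wear: 0.087 × 0.88 × 0.23 = 0.017609
  electrical fault: 0.181 × 0.60 × 0.25 = 0.02715
  foundation looseness: 0.308 × 0.25 × 0.83 = 0.06391
  sensor drift: 0.424 × 0.49 × 0.78 = 0.16205
Marginal likelihood of the evidence = 0.27072.
P(bearing wear | evidence) = 0.017609 / 0.27072 ≈ 0.065.

0.065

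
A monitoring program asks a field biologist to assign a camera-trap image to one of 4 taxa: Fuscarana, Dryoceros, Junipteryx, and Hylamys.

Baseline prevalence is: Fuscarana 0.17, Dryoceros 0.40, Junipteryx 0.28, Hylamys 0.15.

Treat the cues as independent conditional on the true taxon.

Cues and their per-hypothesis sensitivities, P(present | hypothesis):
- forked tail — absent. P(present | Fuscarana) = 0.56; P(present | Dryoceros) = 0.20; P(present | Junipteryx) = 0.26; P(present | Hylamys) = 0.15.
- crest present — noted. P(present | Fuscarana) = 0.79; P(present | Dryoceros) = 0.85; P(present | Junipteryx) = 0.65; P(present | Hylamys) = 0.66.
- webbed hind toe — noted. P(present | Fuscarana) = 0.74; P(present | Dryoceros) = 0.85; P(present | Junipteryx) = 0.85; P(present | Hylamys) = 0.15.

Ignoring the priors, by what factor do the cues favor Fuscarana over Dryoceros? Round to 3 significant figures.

The Bayes factor is the ratio of the joint likelihoods of the cue pattern under the two hypotheses (using 1 − P(present | H) for each absent cue).
  Fuscarana: (1 − 0.56) × 0.79 × 0.74 = 0.25722
  Dryoceros: (1 − 0.20) × 0.85 × 0.85 = 0.578
Bayes factor = 0.25722 / 0.578 ≈ 0.445

0.445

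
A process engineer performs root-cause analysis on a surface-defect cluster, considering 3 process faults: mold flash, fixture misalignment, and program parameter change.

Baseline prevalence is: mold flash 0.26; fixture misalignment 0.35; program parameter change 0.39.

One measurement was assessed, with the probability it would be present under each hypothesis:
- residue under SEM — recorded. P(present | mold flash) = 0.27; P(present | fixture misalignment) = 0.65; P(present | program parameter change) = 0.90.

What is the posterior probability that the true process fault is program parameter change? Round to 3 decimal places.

0.541

By Bayes' rule, the unnormalized weight for each hypothesis is prior × likelihood:
  mold flash: 0.26 × 0.27 = 0.0702
  fixture misalignment: 0.35 × 0.65 = 0.2275
  program parameter change: 0.39 × 0.90 = 0.351
Marginal likelihood of the evidence = 0.6487.
P(program parameter change | evidence) = 0.351 / 0.6487 ≈ 0.541.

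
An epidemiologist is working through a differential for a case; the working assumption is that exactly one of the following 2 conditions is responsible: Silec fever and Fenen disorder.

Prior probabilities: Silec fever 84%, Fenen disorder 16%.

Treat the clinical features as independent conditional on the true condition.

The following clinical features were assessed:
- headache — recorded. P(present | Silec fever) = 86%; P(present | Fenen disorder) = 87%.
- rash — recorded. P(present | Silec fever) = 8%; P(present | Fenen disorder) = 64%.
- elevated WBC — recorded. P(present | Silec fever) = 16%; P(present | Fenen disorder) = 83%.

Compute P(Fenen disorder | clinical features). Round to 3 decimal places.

0.889

Multiply each prior by the joint likelihood of the clinical feature pattern:
  Silec fever: 0.84 × 0.86 × 0.08 × 0.16 = 0.0092467
  Fenen disorder: 0.16 × 0.87 × 0.64 × 0.83 = 0.073943
The unnormalized weights sum to 0.08319.
P(Fenen disorder | evidence) = 0.073943 / 0.08319 ≈ 0.889.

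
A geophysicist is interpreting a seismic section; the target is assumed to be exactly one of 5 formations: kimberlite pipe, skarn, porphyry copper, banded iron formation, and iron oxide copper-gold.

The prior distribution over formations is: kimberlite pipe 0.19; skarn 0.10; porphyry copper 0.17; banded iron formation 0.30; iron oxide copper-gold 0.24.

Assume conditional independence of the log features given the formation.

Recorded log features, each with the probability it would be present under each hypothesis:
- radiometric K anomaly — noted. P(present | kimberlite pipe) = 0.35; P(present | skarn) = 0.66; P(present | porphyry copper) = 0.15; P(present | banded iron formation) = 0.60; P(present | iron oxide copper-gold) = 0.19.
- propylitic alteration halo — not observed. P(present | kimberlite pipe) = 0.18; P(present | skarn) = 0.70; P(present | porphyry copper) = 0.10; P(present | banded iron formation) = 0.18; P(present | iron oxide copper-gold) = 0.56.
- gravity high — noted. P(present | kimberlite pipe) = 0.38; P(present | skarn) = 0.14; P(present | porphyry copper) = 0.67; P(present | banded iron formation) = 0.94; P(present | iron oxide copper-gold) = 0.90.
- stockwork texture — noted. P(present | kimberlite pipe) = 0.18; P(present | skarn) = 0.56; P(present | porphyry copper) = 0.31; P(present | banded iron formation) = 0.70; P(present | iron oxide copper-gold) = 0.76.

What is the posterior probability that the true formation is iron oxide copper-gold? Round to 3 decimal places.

0.114

By Bayes' rule with conditional independence, the unnormalized weight for each hypothesis is prior × ∏ likelihoods (using 1 − P(present | H) for each absent log feature):
  kimberlite pipe: 0.19 × 0.35 × (1 − 0.18) × 0.38 × 0.18 = 0.0037299
  skarn: 0.10 × 0.66 × (1 − 0.70) × 0.14 × 0.56 = 0.0015523
  porphyry copper: 0.17 × 0.15 × (1 − 0.10) × 0.67 × 0.31 = 0.0047667
  banded iron formation: 0.30 × 0.60 × (1 − 0.18) × 0.94 × 0.70 = 0.097121
  iron oxide copper-gold: 0.24 × 0.19 × (1 − 0.56) × 0.90 × 0.76 = 0.013724
Marginal likelihood of the evidence = 0.12089.
P(iron oxide copper-gold | evidence) = 0.013724 / 0.12089 ≈ 0.114.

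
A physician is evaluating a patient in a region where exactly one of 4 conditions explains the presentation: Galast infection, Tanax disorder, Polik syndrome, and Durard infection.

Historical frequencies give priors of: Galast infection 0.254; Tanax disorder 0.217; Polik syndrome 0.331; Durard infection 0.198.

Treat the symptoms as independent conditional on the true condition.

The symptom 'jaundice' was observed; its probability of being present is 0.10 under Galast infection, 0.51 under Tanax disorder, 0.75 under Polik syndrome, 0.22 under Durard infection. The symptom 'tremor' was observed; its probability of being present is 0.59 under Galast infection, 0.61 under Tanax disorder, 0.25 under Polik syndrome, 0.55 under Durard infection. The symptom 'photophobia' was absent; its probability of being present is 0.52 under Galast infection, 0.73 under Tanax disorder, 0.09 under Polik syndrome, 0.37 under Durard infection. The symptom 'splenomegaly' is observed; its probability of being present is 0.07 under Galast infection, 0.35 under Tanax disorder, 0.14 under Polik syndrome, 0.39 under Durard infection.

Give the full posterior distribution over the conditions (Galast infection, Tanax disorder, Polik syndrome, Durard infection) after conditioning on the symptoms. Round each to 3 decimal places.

By Bayes' rule with conditional independence, the unnormalized weight for each hypothesis is prior × ∏ likelihoods (using 1 − P(present | H) for each absent symptom):
  Galast infection: 0.254 × 0.10 × 0.59 × (1 − 0.52) × 0.07 = 0.00050353
  Tanax disorder: 0.217 × 0.51 × 0.61 × (1 − 0.73) × 0.35 = 0.0063796
  Polik syndrome: 0.331 × 0.75 × 0.25 × (1 − 0.09) × 0.14 = 0.0079068
  Durard infection: 0.198 × 0.22 × 0.55 × (1 − 0.37) × 0.39 = 0.0058865
Marginal likelihood of the evidence = 0.020676.
P(Galast infection | evidence) = 0.00050353 / 0.020676 ≈ 0.024
P(Tanax disorder | evidence) = 0.0063796 / 0.020676 ≈ 0.309
P(Polik syndrome | evidence) = 0.0079068 / 0.020676 ≈ 0.382
P(Durard infection | evidence) = 0.0058865 / 0.020676 ≈ 0.285

0.024, 0.309, 0.382, 0.285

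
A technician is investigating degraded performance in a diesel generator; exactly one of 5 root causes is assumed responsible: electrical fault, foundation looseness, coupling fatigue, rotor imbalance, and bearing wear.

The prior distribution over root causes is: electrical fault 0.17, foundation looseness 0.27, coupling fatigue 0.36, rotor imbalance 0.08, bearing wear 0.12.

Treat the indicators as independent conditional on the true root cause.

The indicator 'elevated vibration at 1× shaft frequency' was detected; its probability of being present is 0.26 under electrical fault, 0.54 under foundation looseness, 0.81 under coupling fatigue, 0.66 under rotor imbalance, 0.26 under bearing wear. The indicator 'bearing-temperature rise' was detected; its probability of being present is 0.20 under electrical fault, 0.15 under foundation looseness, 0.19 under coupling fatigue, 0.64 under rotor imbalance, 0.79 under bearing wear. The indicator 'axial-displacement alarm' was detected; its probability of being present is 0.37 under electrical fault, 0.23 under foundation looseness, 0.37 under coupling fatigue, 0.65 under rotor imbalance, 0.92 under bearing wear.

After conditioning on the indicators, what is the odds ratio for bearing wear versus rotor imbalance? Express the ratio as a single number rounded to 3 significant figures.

The normalizing constant cancels in an odds ratio, so compute prior × likelihood for the two hypotheses only:
  bearing wear: 0.12 × 0.26 × 0.79 × 0.92 = 0.022676
  rotor imbalance: 0.08 × 0.66 × 0.64 × 0.65 = 0.021965
Odds(bearing wear : rotor imbalance) = 0.022676 / 0.021965 ≈ 1.03.

1.03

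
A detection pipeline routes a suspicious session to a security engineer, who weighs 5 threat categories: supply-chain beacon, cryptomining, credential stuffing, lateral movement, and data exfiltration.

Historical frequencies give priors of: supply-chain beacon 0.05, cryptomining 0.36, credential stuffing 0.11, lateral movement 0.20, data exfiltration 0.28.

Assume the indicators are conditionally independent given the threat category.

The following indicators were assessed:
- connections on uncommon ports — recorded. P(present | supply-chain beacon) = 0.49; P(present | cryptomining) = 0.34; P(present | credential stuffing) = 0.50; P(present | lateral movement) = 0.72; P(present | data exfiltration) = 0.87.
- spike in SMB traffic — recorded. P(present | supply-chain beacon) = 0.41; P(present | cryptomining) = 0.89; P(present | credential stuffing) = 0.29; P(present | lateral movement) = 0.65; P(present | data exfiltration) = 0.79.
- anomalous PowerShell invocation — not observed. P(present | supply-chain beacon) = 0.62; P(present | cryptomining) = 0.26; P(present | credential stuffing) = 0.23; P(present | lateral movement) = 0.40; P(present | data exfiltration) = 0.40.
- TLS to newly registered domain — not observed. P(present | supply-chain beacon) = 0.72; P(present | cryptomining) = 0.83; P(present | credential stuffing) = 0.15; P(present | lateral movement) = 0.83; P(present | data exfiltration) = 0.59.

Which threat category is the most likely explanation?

Multiply each prior by the joint likelihood of the indicator pattern (using 1 − P(present | H) for each absent indicator):
  supply-chain beacon: 0.05 × 0.49 × 0.41 × (1 − 0.62) × (1 − 0.72) = 0.0010688
  cryptomining: 0.36 × 0.34 × 0.89 × (1 − 0.26) × (1 − 0.83) = 0.013704
  credential stuffing: 0.11 × 0.50 × 0.29 × (1 − 0.23) × (1 − 0.15) = 0.010439
  lateral movement: 0.20 × 0.72 × 0.65 × (1 − 0.40) × (1 − 0.83) = 0.0095472
  data exfiltration: 0.28 × 0.87 × 0.79 × (1 − 0.40) × (1 − 0.59) = 0.047341
Marginal likelihood of the evidence = 0.082101.
P(supply-chain beacon | evidence) ≈ 0.0010688 / 0.082101 ≈ 0.013
P(cryptomining | evidence) ≈ 0.013704 / 0.082101 ≈ 0.167
P(credential stuffing | evidence) ≈ 0.010439 / 0.082101 ≈ 0.127
P(lateral movement | evidence) ≈ 0.0095472 / 0.082101 ≈ 0.116
P(data exfiltration | evidence) ≈ 0.047341 / 0.082101 ≈ 0.577
The largest is 0.577, so data exfiltration is most probable.

data exfiltration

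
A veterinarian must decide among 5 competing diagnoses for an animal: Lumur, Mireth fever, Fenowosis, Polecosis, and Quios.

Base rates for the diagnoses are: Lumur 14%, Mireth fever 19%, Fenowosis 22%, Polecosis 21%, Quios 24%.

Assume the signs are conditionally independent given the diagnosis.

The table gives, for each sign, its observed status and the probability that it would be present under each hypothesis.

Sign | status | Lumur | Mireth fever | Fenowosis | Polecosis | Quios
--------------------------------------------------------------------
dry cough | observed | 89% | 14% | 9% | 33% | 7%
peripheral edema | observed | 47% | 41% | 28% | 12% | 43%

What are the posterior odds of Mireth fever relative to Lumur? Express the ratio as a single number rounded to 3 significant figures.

The normalizing constant cancels in an odds ratio, so compute prior × likelihood for the two hypotheses only:
  Mireth fever: 0.19 × 0.14 × 0.41 = 0.010906
  Lumur: 0.14 × 0.89 × 0.47 = 0.058562
Posterior odds = 0.010906 / 0.058562 ≈ 0.186.

0.186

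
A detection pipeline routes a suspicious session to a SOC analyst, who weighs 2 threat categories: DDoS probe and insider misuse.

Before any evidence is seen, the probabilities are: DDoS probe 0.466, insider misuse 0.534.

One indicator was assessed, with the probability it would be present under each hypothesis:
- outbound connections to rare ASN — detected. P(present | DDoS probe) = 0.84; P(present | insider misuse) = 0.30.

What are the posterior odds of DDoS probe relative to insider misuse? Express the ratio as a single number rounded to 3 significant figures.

2.44

Unnormalized posterior weight (prior times the indicator likelihood) for each of the two hypotheses:
  DDoS probe: 0.466 × 0.84 = 0.39144
  insider misuse: 0.534 × 0.30 = 0.1602
Posterior odds = 0.39144 / 0.1602 ≈ 2.44.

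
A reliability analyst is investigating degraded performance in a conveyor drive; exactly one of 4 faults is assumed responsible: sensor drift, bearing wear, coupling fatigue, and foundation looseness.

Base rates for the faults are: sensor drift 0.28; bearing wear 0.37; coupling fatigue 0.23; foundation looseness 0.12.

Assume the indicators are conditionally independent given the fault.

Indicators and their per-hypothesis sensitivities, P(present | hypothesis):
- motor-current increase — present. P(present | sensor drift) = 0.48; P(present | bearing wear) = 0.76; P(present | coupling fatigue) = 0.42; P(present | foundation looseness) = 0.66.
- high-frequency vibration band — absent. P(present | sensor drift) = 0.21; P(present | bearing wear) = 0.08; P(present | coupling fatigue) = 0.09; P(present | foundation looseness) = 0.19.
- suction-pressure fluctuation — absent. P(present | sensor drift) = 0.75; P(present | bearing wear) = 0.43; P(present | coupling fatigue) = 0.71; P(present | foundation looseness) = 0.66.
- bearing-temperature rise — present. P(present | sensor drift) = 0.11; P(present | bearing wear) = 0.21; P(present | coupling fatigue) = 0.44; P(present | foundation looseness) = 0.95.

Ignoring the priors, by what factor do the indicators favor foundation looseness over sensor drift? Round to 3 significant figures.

Joint likelihood of the indicator pattern under each hypothesis (using 1 − P(present | H) for each absent indicator):
  foundation looseness: 0.66 × (1 − 0.19) × (1 − 0.66) × 0.95 = 0.17268
  sensor drift: 0.48 × (1 − 0.21) × (1 − 0.75) × 0.11 = 0.010428
Bayes factor = 0.17268 / 0.010428 ≈ 16.6

16.6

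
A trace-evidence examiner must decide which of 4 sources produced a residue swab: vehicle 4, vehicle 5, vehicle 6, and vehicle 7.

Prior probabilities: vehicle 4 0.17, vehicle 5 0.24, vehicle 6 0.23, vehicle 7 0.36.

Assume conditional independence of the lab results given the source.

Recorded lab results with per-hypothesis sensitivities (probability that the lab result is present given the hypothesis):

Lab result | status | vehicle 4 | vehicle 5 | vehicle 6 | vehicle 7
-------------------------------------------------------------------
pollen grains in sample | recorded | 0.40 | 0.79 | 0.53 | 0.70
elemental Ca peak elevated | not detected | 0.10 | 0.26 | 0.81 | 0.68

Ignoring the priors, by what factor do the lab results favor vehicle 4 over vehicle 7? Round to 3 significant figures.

1.61

The Bayes factor is the ratio of the joint likelihoods of the lab result pattern under the two hypotheses (using 1 − P(present | H) for each absent lab result).
  vehicle 4: 0.40 × (1 − 0.10) = 0.36
  vehicle 7: 0.70 × (1 − 0.68) = 0.224
Bayes factor = 0.36 / 0.224 ≈ 1.61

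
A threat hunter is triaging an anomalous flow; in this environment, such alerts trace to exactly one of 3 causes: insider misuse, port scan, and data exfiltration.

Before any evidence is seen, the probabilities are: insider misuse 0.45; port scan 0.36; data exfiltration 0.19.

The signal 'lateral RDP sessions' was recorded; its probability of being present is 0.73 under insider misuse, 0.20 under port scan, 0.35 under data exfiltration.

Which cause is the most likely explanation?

insider misuse

By Bayes' rule, the unnormalized weight for each hypothesis is prior × likelihood:
  insider misuse: 0.45 × 0.73 = 0.3285
  port scan: 0.36 × 0.20 = 0.072
  data exfiltration: 0.19 × 0.35 = 0.0665
Normalizing constant Z = 0.3285 + 0.072 + 0.0665 = 0.467.
P(insider misuse | evidence) ≈ 0.3285 / 0.467 ≈ 0.703
P(port scan | evidence) ≈ 0.072 / 0.467 ≈ 0.154
P(data exfiltration | evidence) ≈ 0.0665 / 0.467 ≈ 0.142
The largest is 0.703, so insider misuse is most probable.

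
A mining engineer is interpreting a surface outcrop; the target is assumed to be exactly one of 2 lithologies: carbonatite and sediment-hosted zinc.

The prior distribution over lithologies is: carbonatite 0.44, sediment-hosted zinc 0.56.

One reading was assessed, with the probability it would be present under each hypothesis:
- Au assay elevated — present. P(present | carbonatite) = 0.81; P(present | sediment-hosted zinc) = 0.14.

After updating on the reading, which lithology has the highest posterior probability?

For each hypothesis, the unnormalized posterior weight is prior × likelihood:
  carbonatite: 0.44 × 0.81 = 0.3564
  sediment-hosted zinc: 0.56 × 0.14 = 0.0784
Marginal likelihood of the evidence = 0.4348.
P(carbonatite | evidence) ≈ 0.3564 / 0.4348 ≈ 0.820
P(sediment-hosted zinc | evidence) ≈ 0.0784 / 0.4348 ≈ 0.180
The largest is 0.820, so carbonatite is most probable.

carbonatite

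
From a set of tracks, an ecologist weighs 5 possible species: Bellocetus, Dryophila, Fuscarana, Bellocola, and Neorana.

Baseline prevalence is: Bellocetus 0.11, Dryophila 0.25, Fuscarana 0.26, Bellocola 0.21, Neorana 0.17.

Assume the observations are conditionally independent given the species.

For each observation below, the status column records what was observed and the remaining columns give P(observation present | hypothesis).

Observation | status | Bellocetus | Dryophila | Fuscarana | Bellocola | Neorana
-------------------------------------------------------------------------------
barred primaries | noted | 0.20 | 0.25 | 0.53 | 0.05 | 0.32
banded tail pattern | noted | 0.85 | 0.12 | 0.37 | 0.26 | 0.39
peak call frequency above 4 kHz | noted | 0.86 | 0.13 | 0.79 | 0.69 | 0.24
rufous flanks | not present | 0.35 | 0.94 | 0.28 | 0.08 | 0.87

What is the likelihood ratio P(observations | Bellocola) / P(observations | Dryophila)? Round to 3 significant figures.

Take the product of per-observation likelihoods under each hypothesis (using 1 − P(present | H) for each absent observation), then divide.
  Bellocola: 0.05 × 0.26 × 0.69 × (1 − 0.08) = 0.0082524
  Dryophila: 0.25 × 0.12 × 0.13 × (1 − 0.94) = 0.000234
Bayes factor = 0.0082524 / 0.000234 ≈ 35.3

35.3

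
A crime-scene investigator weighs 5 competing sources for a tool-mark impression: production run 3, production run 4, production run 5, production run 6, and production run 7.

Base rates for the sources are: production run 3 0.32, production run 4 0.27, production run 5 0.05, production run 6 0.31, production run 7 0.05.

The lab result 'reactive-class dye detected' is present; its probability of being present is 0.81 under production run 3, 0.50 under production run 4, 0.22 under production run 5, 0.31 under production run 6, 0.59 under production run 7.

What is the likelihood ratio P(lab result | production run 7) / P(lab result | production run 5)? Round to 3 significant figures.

2.68

Likelihood of this lab result under each hypothesis:
  production run 7: 0.59
  production run 5: 0.22
Bayes factor = 0.59 / 0.22 ≈ 2.68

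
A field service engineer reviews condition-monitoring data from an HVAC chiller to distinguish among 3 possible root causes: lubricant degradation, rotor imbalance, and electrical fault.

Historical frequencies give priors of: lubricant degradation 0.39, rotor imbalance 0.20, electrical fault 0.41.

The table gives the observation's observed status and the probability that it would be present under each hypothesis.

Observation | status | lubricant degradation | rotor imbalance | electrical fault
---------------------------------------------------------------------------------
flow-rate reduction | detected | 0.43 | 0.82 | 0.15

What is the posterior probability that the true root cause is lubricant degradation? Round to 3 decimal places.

By Bayes' rule, the unnormalized weight for each hypothesis is prior × likelihood:
  lubricant degradation: 0.39 × 0.43 = 0.1677
  rotor imbalance: 0.20 × 0.82 = 0.164
  electrical fault: 0.41 × 0.15 = 0.0615
Marginal likelihood of the evidence = 0.3932.
P(lubricant degradation | evidence) = 0.1677 / 0.3932 ≈ 0.427.

0.427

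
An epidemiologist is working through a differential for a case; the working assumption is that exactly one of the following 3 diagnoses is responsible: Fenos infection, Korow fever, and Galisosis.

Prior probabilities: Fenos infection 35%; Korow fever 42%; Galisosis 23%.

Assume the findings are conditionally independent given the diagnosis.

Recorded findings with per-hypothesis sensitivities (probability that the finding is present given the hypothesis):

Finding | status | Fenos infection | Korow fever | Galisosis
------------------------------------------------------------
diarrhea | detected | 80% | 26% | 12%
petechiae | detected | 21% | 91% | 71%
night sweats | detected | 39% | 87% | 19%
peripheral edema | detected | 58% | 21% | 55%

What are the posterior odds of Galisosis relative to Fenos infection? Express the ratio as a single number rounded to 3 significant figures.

0.154

Posterior odds equal prior odds times the likelihood ratio; only the two competing hypotheses matter.
  Galisosis: 0.23 × 0.12 × 0.71 × 0.19 × 0.55 = 0.0020478
  Fenos infection: 0.35 × 0.80 × 0.21 × 0.39 × 0.58 = 0.013301
Odds(Galisosis : Fenos infection) = 0.0020478 / 0.013301 ≈ 0.154.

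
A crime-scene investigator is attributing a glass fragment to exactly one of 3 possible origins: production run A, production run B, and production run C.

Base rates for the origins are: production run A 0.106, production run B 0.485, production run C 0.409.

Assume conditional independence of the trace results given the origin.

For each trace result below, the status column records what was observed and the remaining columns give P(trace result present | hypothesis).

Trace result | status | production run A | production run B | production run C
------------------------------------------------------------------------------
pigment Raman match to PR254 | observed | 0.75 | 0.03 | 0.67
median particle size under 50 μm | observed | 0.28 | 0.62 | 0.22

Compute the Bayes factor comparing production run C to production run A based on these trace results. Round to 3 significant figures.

0.702

Take the product of per-trace result likelihoods under each hypothesis, then divide.
  production run C: 0.67 × 0.22 = 0.1474
  production run A: 0.75 × 0.28 = 0.21
Bayes factor = 0.1474 / 0.21 ≈ 0.702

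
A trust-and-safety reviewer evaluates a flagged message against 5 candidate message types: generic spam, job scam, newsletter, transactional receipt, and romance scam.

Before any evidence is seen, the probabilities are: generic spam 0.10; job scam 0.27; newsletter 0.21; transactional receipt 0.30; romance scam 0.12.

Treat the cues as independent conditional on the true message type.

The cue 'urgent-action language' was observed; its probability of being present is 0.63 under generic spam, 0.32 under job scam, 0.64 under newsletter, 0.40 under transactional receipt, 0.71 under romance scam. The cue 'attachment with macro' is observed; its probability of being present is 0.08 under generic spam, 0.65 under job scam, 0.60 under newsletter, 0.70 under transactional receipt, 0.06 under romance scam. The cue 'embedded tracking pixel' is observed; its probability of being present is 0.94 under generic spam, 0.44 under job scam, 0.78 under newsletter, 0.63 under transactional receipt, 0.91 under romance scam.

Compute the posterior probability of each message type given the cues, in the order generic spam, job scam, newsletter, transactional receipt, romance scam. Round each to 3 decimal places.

Multiply each prior by the joint likelihood of the cue pattern:
  generic spam: 0.10 × 0.63 × 0.08 × 0.94 = 0.0047376
  job scam: 0.27 × 0.32 × 0.65 × 0.44 = 0.02471
  newsletter: 0.21 × 0.64 × 0.60 × 0.78 = 0.062899
  transactional receipt: 0.30 × 0.40 × 0.70 × 0.63 = 0.05292
  romance scam: 0.12 × 0.71 × 0.06 × 0.91 = 0.0046519
Normalizing constant Z = 0.0047376 + 0.02471 + 0.062899 + 0.05292 + 0.0046519 = 0.14992.
P(generic spam | evidence) = 0.0047376 / 0.14992 ≈ 0.032
P(job scam | evidence) = 0.02471 / 0.14992 ≈ 0.165
P(newsletter | evidence) = 0.062899 / 0.14992 ≈ 0.420
P(transactional receipt | evidence) = 0.05292 / 0.14992 ≈ 0.353
P(romance scam | evidence) = 0.0046519 / 0.14992 ≈ 0.031

0.032, 0.165, 0.420, 0.353, 0.031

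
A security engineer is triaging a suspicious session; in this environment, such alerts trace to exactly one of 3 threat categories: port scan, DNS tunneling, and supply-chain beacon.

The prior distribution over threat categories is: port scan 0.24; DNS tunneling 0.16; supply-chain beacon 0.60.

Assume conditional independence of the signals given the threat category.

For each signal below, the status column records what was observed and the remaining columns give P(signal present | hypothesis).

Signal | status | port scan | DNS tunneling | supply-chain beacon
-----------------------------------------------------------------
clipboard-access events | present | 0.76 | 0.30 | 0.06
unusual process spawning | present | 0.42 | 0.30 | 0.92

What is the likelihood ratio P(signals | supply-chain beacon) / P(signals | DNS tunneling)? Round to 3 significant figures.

Take the product of per-signal likelihoods under each hypothesis, then divide.
  supply-chain beacon: 0.06 × 0.92 = 0.0552
  DNS tunneling: 0.30 × 0.30 = 0.09
Bayes factor = 0.0552 / 0.09 ≈ 0.613

0.613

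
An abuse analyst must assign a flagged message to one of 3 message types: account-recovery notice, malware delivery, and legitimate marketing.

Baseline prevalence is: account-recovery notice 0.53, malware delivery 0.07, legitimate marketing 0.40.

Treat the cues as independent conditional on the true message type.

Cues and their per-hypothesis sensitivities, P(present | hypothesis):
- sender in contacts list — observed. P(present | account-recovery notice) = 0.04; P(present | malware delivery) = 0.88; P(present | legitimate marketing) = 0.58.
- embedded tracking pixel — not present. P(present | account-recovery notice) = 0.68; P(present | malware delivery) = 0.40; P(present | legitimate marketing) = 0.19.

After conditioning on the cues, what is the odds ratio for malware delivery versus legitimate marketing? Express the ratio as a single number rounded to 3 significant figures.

The normalizing constant cancels in an odds ratio, so compute prior × likelihood for the two hypotheses only (using 1 − P(present | H) for each absent cue):
  malware delivery: 0.07 × 0.88 × (1 − 0.40) = 0.03696
  legitimate marketing: 0.40 × 0.58 × (1 − 0.19) = 0.18792
Odds(malware delivery : legitimate marketing) = 0.03696 / 0.18792 ≈ 0.197.

0.197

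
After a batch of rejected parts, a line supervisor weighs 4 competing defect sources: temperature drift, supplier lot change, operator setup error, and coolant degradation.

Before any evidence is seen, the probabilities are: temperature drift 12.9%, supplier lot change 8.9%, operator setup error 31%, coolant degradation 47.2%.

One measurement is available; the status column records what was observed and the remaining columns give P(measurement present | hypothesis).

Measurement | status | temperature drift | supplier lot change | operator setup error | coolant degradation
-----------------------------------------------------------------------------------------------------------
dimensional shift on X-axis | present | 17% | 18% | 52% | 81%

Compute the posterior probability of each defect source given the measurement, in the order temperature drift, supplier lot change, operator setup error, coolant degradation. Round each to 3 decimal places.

For each hypothesis, the unnormalized posterior weight is prior × likelihood:
  temperature drift: 0.129 × 0.17 = 0.02193
  supplier lot change: 0.089 × 0.18 = 0.01602
  operator setup error: 0.310 × 0.52 = 0.1612
  coolant degradation: 0.472 × 0.81 = 0.38232
Normalizing constant Z = 0.02193 + 0.01602 + 0.1612 + 0.38232 = 0.58147.
P(temperature drift | evidence) = 0.02193 / 0.58147 ≈ 0.038
P(supplier lot change | evidence) = 0.01602 / 0.58147 ≈ 0.028
P(operator setup error | evidence) = 0.1612 / 0.58147 ≈ 0.277
P(coolant degradation | evidence) = 0.38232 / 0.58147 ≈ 0.658

0.038, 0.028, 0.277, 0.658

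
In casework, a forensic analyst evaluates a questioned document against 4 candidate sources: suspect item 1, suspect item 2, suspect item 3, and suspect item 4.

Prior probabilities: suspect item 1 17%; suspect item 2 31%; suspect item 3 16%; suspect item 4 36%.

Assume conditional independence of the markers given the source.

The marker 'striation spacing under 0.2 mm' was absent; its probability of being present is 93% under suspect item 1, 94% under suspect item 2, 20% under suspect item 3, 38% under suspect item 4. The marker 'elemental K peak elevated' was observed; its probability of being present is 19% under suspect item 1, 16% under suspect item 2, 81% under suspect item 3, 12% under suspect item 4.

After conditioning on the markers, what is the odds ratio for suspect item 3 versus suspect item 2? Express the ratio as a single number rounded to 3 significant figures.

Posterior odds equal prior odds times the likelihood ratio; only the two competing hypotheses matter (using 1 − P(present | H) for each absent marker).
  suspect item 3: 0.16 × (1 − 0.20) × 0.81 = 0.10368
  suspect item 2: 0.31 × (1 − 0.94) × 0.16 = 0.002976
Odds(suspect item 3 : suspect item 2) = 0.10368 / 0.002976 ≈ 34.8.

34.8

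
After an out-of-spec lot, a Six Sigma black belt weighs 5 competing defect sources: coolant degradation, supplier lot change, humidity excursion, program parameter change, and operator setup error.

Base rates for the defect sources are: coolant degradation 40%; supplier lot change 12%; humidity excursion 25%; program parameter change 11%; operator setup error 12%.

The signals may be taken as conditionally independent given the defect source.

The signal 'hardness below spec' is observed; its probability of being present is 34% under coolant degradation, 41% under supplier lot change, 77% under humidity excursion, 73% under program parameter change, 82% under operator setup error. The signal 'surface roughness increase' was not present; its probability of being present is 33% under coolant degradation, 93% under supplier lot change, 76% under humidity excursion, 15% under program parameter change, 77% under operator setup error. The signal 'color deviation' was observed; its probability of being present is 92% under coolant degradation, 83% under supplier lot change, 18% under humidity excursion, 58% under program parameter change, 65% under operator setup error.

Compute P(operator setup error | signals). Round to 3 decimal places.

For each hypothesis, the unnormalized posterior weight is prior × product of the signal likelihoods (using 1 − P(present | H) for each absent signal):
  coolant degradation: 0.40 × 0.34 × (1 − 0.33) × 0.92 = 0.08383
  supplier lot change: 0.12 × 0.41 × (1 − 0.93) × 0.83 = 0.0028585
  humidity excursion: 0.25 × 0.77 × (1 − 0.76) × 0.18 = 0.008316
  program parameter change: 0.11 × 0.73 × (1 − 0.15) × 0.58 = 0.039588
  operator setup error: 0.12 × 0.82 × (1 − 0.77) × 0.65 = 0.014711
Marginal likelihood of the evidence = 0.1493.
P(operator setup error | evidence) = 0.014711 / 0.1493 ≈ 0.099.

0.099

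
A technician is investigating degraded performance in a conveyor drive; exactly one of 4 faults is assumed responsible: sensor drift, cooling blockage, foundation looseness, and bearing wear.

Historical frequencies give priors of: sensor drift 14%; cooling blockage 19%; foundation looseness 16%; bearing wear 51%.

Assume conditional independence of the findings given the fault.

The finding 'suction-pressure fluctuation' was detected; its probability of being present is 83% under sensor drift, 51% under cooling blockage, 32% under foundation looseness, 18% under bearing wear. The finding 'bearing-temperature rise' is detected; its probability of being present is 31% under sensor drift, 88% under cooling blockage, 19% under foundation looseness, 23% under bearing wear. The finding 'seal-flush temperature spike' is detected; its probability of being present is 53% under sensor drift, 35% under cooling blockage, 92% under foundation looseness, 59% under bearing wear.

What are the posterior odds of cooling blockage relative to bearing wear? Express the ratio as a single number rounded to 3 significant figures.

2.40

Posterior odds equal prior odds times the likelihood ratio; only the two competing hypotheses matter.
  cooling blockage: 0.19 × 0.51 × 0.88 × 0.35 = 0.029845
  bearing wear: 0.51 × 0.18 × 0.23 × 0.59 = 0.012457
Posterior odds = 0.029845 / 0.012457 ≈ 2.40.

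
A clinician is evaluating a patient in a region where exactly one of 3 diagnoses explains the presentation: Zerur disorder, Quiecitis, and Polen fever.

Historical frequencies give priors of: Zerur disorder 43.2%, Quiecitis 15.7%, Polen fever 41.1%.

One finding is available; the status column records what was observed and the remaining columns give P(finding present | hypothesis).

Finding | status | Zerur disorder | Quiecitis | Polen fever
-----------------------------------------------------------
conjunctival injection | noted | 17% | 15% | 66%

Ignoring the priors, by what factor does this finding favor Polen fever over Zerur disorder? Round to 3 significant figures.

Likelihood of this finding under each hypothesis:
  Polen fever: 0.66
  Zerur disorder: 0.17
Bayes factor = 0.66 / 0.17 ≈ 3.88

3.88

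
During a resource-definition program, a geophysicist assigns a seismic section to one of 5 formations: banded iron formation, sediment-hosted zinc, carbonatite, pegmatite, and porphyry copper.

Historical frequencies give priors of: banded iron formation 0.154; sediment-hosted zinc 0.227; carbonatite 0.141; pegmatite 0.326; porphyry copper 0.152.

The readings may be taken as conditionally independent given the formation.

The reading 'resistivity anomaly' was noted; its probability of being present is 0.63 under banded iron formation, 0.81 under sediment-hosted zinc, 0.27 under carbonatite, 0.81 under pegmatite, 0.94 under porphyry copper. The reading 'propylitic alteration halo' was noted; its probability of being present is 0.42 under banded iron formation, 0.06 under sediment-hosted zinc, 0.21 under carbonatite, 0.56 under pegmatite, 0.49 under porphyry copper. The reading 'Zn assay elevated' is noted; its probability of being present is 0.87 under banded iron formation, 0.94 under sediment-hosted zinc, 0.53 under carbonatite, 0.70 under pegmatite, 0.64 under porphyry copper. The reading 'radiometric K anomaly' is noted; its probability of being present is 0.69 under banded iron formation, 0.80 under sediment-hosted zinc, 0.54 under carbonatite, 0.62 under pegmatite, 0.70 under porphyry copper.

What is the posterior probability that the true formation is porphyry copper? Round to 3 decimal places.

Multiply each prior by the joint likelihood of the reading pattern:
  banded iron formation: 0.154 × 0.63 × 0.42 × 0.87 × 0.69 = 0.024461
  sediment-hosted zinc: 0.227 × 0.81 × 0.06 × 0.94 × 0.80 = 0.0082962
  carbonatite: 0.141 × 0.27 × 0.21 × 0.53 × 0.54 = 0.0022881
  pegmatite: 0.326 × 0.81 × 0.56 × 0.70 × 0.62 = 0.064177
  porphyry copper: 0.152 × 0.94 × 0.49 × 0.64 × 0.70 = 0.031365
Marginal likelihood of the evidence = 0.13059.
P(porphyry copper | evidence) = 0.031365 / 0.13059 ≈ 0.240.

0.240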